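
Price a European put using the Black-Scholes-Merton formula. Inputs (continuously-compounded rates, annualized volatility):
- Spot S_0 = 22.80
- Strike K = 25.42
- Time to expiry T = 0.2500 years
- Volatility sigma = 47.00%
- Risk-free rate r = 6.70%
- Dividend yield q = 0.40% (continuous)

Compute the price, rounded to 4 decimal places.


Answer: Price = 3.5165

Derivation:
d1 = (ln(S/K) + (r - q + 0.5*sigma^2) * T) / (sigma * sqrt(T)) = -0.27835417
d2 = d1 - sigma * sqrt(T) = -0.51335417
exp(-rT) = 0.98338950; exp(-qT) = 0.99900050
P = K * exp(-rT) * N(-d2) - S_0 * exp(-qT) * N(-d1)
N(-d1) = 0.60962975; N(-d2) = 0.69614820
P = 25.4200 * 0.98338950 * 0.69614820 - 22.8000 * 0.99900050 * 0.60962975 = 3.5165


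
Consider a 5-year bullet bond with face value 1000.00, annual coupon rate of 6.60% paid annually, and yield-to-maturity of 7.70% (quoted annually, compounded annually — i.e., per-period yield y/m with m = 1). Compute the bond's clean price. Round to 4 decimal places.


Answer: Price = 955.7307

Derivation:
Coupon per period c = face * coupon_rate / m = 66.000000
Periods per year m = 1; per-period yield y/m = 0.077000
Number of cashflows N = 5
Cashflows (t years, CF_t, discount factor 1/(1+y/m)^(m*t), PV):
  t = 1.0000: CF_t = 66.000000, DF = 0.928505, PV = 61.281337
  t = 2.0000: CF_t = 66.000000, DF = 0.862122, PV = 56.900034
  t = 3.0000: CF_t = 66.000000, DF = 0.800484, PV = 52.831973
  t = 4.0000: CF_t = 66.000000, DF = 0.743254, PV = 49.054756
  t = 5.0000: CF_t = 1066.000000, DF = 0.690115, PV = 735.662618
Price P = sum_t PV_t = 955.730718


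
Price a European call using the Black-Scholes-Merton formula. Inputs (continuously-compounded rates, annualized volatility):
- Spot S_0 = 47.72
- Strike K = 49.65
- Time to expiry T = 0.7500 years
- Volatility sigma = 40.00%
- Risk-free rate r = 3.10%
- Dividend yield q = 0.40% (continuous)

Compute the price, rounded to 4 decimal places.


Answer: Price = 6.1507

Derivation:
d1 = (ln(S/K) + (r - q + 0.5*sigma^2) * T) / (sigma * sqrt(T)) = 0.11720847
d2 = d1 - sigma * sqrt(T) = -0.22920169
exp(-rT) = 0.97701820; exp(-qT) = 0.99700450
C = S_0 * exp(-qT) * N(d1) - K * exp(-rT) * N(d2)
N(d1) = 0.54665257; N(d2) = 0.40935608
C = 47.7200 * 0.99700450 * 0.54665257 - 49.6500 * 0.97701820 * 0.40935608 = 6.1507


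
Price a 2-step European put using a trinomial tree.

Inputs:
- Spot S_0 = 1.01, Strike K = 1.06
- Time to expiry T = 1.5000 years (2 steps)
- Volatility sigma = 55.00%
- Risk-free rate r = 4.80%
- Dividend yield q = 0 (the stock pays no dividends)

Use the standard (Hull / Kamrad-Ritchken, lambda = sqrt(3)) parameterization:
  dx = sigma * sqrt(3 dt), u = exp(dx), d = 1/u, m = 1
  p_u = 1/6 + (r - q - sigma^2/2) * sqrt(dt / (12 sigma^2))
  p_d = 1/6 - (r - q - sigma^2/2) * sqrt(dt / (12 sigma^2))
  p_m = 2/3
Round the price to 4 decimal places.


dt = T/N = 0.750000; dx = sigma*sqrt(3*dt) = 0.825000
u = exp(dx) = 2.281881; d = 1/u = 0.438235
p_u = 0.119735, p_m = 0.666667, p_d = 0.213598
Discount per step: exp(-r*dt) = 0.964640
Stock lattice S(k, j) with j the centered position index:
  k=0: S(0,+0) = 1.0100
  k=1: S(1,-1) = 0.4426; S(1,+0) = 1.0100; S(1,+1) = 2.3047
  k=2: S(2,-2) = 0.1940; S(2,-1) = 0.4426; S(2,+0) = 1.0100; S(2,+1) = 2.3047; S(2,+2) = 5.2590
Terminal payoffs V(N, j) = max(K - S_T, 0):
  V(2,-2) = 0.866030; V(2,-1) = 0.617383; V(2,+0) = 0.050000; V(2,+1) = 0.000000; V(2,+2) = 0.000000
Backward induction: V(k, j) = exp(-r*dt) * [p_u * V(k+1, j+1) + p_m * V(k+1, j) + p_d * V(k+1, j-1)]
  V(1,-1) = exp(-r*dt) * [p_u*0.050000 + p_m*0.617383 + p_d*0.866030] = 0.581252
  V(1,+0) = exp(-r*dt) * [p_u*0.000000 + p_m*0.050000 + p_d*0.617383] = 0.159364
  V(1,+1) = exp(-r*dt) * [p_u*0.000000 + p_m*0.000000 + p_d*0.050000] = 0.010302
  V(0,+0) = exp(-r*dt) * [p_u*0.010302 + p_m*0.159364 + p_d*0.581252] = 0.223440

Answer: Price = V(0,0) = 0.2234


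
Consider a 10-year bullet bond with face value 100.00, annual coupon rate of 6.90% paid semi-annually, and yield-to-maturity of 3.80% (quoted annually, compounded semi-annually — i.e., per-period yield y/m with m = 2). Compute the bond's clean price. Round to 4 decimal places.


Coupon per period c = face * coupon_rate / m = 3.450000
Periods per year m = 2; per-period yield y/m = 0.019000
Number of cashflows N = 20
Cashflows (t years, CF_t, discount factor 1/(1+y/m)^(m*t), PV):
  t = 0.5000: CF_t = 3.450000, DF = 0.981354, PV = 3.385672
  t = 1.0000: CF_t = 3.450000, DF = 0.963056, PV = 3.322544
  t = 1.5000: CF_t = 3.450000, DF = 0.945099, PV = 3.260593
  t = 2.0000: CF_t = 3.450000, DF = 0.927477, PV = 3.199797
  t = 2.5000: CF_t = 3.450000, DF = 0.910184, PV = 3.140134
  t = 3.0000: CF_t = 3.450000, DF = 0.893213, PV = 3.081584
  t = 3.5000: CF_t = 3.450000, DF = 0.876558, PV = 3.024125
  t = 4.0000: CF_t = 3.450000, DF = 0.860214, PV = 2.967738
  t = 4.5000: CF_t = 3.450000, DF = 0.844175, PV = 2.912403
  t = 5.0000: CF_t = 3.450000, DF = 0.828434, PV = 2.858099
  t = 5.5000: CF_t = 3.450000, DF = 0.812988, PV = 2.804808
  t = 6.0000: CF_t = 3.450000, DF = 0.797829, PV = 2.752510
  t = 6.5000: CF_t = 3.450000, DF = 0.782953, PV = 2.701187
  t = 7.0000: CF_t = 3.450000, DF = 0.768354, PV = 2.650822
  t = 7.5000: CF_t = 3.450000, DF = 0.754028, PV = 2.601395
  t = 8.0000: CF_t = 3.450000, DF = 0.739968, PV = 2.552890
  t = 8.5000: CF_t = 3.450000, DF = 0.726171, PV = 2.505290
  t = 9.0000: CF_t = 3.450000, DF = 0.712631, PV = 2.458577
  t = 9.5000: CF_t = 3.450000, DF = 0.699343, PV = 2.412735
  t = 10.0000: CF_t = 103.450000, DF = 0.686304, PV = 70.998114
Price P = sum_t PV_t = 125.591017

Answer: Price = 125.5910


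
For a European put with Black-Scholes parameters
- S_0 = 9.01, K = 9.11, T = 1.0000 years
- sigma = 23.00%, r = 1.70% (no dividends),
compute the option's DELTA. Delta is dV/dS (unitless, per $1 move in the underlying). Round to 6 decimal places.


d1 = 0.1409233059; d2 = -0.0890766941
phi(d1) = 0.3950005103; exp(-qT) = 1.0000000000; exp(-rT) = 0.9831436846
N(-d1) = 0.4439652652
Delta = -exp(-qT) * N(-d1) = -1.0000000000 * 0.4439652652 = -0.443965

Answer: Delta = -0.443965


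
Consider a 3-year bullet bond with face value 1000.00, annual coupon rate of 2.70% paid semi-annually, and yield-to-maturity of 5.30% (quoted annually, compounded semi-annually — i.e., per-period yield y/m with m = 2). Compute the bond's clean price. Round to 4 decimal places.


Coupon per period c = face * coupon_rate / m = 13.500000
Periods per year m = 2; per-period yield y/m = 0.026500
Number of cashflows N = 6
Cashflows (t years, CF_t, discount factor 1/(1+y/m)^(m*t), PV):
  t = 0.5000: CF_t = 13.500000, DF = 0.974184, PV = 13.151486
  t = 1.0000: CF_t = 13.500000, DF = 0.949035, PV = 12.811968
  t = 1.5000: CF_t = 13.500000, DF = 0.924535, PV = 12.481216
  t = 2.0000: CF_t = 13.500000, DF = 0.900667, PV = 12.159003
  t = 2.5000: CF_t = 13.500000, DF = 0.877415, PV = 11.845107
  t = 3.0000: CF_t = 1013.500000, DF = 0.854764, PV = 866.303424
Price P = sum_t PV_t = 928.752204

Answer: Price = 928.7522


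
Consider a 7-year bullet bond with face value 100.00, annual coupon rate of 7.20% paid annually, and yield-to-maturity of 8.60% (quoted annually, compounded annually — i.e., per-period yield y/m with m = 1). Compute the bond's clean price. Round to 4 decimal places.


Answer: Price = 92.8583

Derivation:
Coupon per period c = face * coupon_rate / m = 7.200000
Periods per year m = 1; per-period yield y/m = 0.086000
Number of cashflows N = 7
Cashflows (t years, CF_t, discount factor 1/(1+y/m)^(m*t), PV):
  t = 1.0000: CF_t = 7.200000, DF = 0.920810, PV = 6.629834
  t = 2.0000: CF_t = 7.200000, DF = 0.847892, PV = 6.104820
  t = 3.0000: CF_t = 7.200000, DF = 0.780747, PV = 5.621381
  t = 4.0000: CF_t = 7.200000, DF = 0.718920, PV = 5.176226
  t = 5.0000: CF_t = 7.200000, DF = 0.661989, PV = 4.766322
  t = 6.0000: CF_t = 7.200000, DF = 0.609566, PV = 4.388878
  t = 7.0000: CF_t = 107.200000, DF = 0.561295, PV = 60.170831
Price P = sum_t PV_t = 92.858292


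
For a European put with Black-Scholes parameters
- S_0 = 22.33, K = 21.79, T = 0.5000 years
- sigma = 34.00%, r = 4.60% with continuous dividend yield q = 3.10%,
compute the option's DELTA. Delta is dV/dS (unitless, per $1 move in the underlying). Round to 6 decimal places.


Answer: Delta = -0.393893

Derivation:
d1 = 0.2532270710; d2 = 0.0128107654
phi(d1) = 0.3863542795; exp(-qT) = 0.9846195068; exp(-rT) = 0.9772624838
N(-d1) = 0.4000463742
Delta = -exp(-qT) * N(-d1) = -0.9846195068 * 0.4000463742 = -0.393893


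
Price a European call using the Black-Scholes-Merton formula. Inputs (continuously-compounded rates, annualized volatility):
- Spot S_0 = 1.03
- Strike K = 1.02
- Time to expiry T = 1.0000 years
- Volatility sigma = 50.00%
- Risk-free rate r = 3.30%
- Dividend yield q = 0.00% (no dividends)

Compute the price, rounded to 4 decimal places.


Answer: Price = 0.2213

Derivation:
d1 = (ln(S/K) + (r - q + 0.5*sigma^2) * T) / (sigma * sqrt(T)) = 0.33551235
d2 = d1 - sigma * sqrt(T) = -0.16448765
exp(-rT) = 0.96753856; exp(-qT) = 1.00000000
C = S_0 * exp(-qT) * N(d1) - K * exp(-rT) * N(d2)
N(d1) = 0.63138068; N(d2) = 0.43467363
C = 1.0300 * 1.00000000 * 0.63138068 - 1.0200 * 0.96753856 * 0.43467363 = 0.2213


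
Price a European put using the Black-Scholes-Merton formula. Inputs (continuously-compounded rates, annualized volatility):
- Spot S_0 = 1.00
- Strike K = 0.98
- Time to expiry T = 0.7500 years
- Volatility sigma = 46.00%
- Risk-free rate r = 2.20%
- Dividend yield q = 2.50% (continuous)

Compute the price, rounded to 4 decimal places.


Answer: Price = 0.1450

Derivation:
d1 = (ln(S/K) + (r - q + 0.5*sigma^2) * T) / (sigma * sqrt(T)) = 0.24425106
d2 = d1 - sigma * sqrt(T) = -0.15412062
exp(-rT) = 0.98363538; exp(-qT) = 0.98142469
P = K * exp(-rT) * N(-d2) - S_0 * exp(-qT) * N(-d1)
N(-d1) = 0.40351819; N(-d2) = 0.56124269
P = 0.9800 * 0.98363538 * 0.56124269 - 1.0000 * 0.98142469 * 0.40351819 = 0.1450


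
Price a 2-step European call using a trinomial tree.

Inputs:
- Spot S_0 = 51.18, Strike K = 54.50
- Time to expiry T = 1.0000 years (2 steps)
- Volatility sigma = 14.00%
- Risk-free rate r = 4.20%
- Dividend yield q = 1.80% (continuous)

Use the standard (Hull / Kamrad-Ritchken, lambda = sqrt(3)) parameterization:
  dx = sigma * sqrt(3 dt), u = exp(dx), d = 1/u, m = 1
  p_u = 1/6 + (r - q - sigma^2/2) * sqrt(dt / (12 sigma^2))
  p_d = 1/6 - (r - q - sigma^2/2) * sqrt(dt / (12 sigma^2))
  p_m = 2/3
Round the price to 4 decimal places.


dt = T/N = 0.500000; dx = sigma*sqrt(3*dt) = 0.171464
u = exp(dx) = 1.187042; d = 1/u = 0.842430
p_u = 0.187371, p_m = 0.666667, p_d = 0.145963
Discount per step: exp(-r*dt) = 0.979219
Stock lattice S(k, j) with j the centered position index:
  k=0: S(0,+0) = 51.1800
  k=1: S(1,-1) = 43.1156; S(1,+0) = 51.1800; S(1,+1) = 60.7528
  k=2: S(2,-2) = 36.3219; S(2,-1) = 43.1156; S(2,+0) = 51.1800; S(2,+1) = 60.7528; S(2,+2) = 72.1161
Terminal payoffs V(N, j) = max(S_T - K, 0):
  V(2,-2) = 0.000000; V(2,-1) = 0.000000; V(2,+0) = 0.000000; V(2,+1) = 6.252796; V(2,+2) = 17.616105
Backward induction: V(k, j) = exp(-r*dt) * [p_u * V(k+1, j+1) + p_m * V(k+1, j) + p_d * V(k+1, j-1)]
  V(1,-1) = exp(-r*dt) * [p_u*0.000000 + p_m*0.000000 + p_d*0.000000] = 0.000000
  V(1,+0) = exp(-r*dt) * [p_u*6.252796 + p_m*0.000000 + p_d*0.000000] = 1.147244
  V(1,+1) = exp(-r*dt) * [p_u*17.616105 + p_m*6.252796 + p_d*0.000000] = 7.314053
  V(0,+0) = exp(-r*dt) * [p_u*7.314053 + p_m*1.147244 + p_d*0.000000] = 2.090895

Answer: Price = V(0,0) = 2.0909


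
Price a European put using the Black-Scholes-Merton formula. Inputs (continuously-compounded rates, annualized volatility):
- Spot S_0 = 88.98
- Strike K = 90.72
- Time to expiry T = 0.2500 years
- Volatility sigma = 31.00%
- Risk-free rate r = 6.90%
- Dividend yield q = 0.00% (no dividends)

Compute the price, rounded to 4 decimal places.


d1 = (ln(S/K) + (r - q + 0.5*sigma^2) * T) / (sigma * sqrt(T)) = 0.06384700
d2 = d1 - sigma * sqrt(T) = -0.09115300
exp(-rT) = 0.98289793; exp(-qT) = 1.00000000
P = K * exp(-rT) * N(-d2) - S_0 * exp(-qT) * N(-d1)
N(-d1) = 0.47454603; N(-d2) = 0.53631449
P = 90.7200 * 0.98289793 * 0.53631449 - 88.9800 * 1.00000000 * 0.47454603 = 5.5973

Answer: Price = 5.5973


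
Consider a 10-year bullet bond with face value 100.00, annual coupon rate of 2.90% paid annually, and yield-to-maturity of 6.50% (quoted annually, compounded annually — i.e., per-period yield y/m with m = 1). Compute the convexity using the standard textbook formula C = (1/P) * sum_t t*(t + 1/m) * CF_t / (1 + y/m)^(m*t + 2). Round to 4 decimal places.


Coupon per period c = face * coupon_rate / m = 2.900000
Periods per year m = 1; per-period yield y/m = 0.065000
Number of cashflows N = 10
Cashflows (t years, CF_t, discount factor 1/(1+y/m)^(m*t), PV):
  t = 1.0000: CF_t = 2.900000, DF = 0.938967, PV = 2.723005
  t = 2.0000: CF_t = 2.900000, DF = 0.881659, PV = 2.556812
  t = 3.0000: CF_t = 2.900000, DF = 0.827849, PV = 2.400762
  t = 4.0000: CF_t = 2.900000, DF = 0.777323, PV = 2.254237
  t = 5.0000: CF_t = 2.900000, DF = 0.729881, PV = 2.116654
  t = 6.0000: CF_t = 2.900000, DF = 0.685334, PV = 1.987469
  t = 7.0000: CF_t = 2.900000, DF = 0.643506, PV = 1.866168
  t = 8.0000: CF_t = 2.900000, DF = 0.604231, PV = 1.752270
  t = 9.0000: CF_t = 2.900000, DF = 0.567353, PV = 1.645324
  t = 10.0000: CF_t = 102.900000, DF = 0.532726, PV = 54.817509
Price P = sum_t PV_t = 74.120211
Convexity numerator sum_t t*(t + 1/m) * CF_t / (1+y/m)^(m*t + 2):
  t = 1.0000: term = 4.801525
  t = 2.0000: term = 13.525422
  t = 3.0000: term = 25.399853
  t = 4.0000: term = 39.749379
  t = 5.0000: term = 55.985041
  t = 6.0000: term = 73.595359
  t = 7.0000: term = 92.138164
  t = 8.0000: term = 111.233196
  t = 9.0000: term = 130.555395
  t = 10.0000: term = 5316.340229
Convexity = (1/P) * sum = 5863.323562 / 74.120211 = 79.105597

Answer: Convexity = 79.1056


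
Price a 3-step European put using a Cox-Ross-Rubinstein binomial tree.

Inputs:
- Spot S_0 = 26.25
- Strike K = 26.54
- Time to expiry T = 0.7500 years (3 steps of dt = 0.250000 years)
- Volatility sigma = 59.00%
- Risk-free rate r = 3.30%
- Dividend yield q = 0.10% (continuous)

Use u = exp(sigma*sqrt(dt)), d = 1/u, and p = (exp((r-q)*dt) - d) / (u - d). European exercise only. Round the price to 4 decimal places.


Answer: Price = V(0,0) = 5.5125

Derivation:
dt = T/N = 0.250000
u = exp(sigma*sqrt(dt)) = 1.343126; d = 1/u = 0.744532
p = (exp((r-q)*dt) - d) / (u - d) = 0.440198
Discount per step: exp(-r*dt) = 0.991784
Stock lattice S(k, i) with i counting down-moves:
  k=0: S(0,0) = 26.2500
  k=1: S(1,0) = 35.2571; S(1,1) = 19.5440
  k=2: S(2,0) = 47.3547; S(2,1) = 26.2500; S(2,2) = 14.5511
  k=3: S(3,0) = 63.6033; S(3,1) = 35.2571; S(3,2) = 19.5440; S(3,3) = 10.8337
Terminal payoffs V(N, i) = max(K - S_T, 0):
  V(3,0) = 0.000000; V(3,1) = 0.000000; V(3,2) = 6.996046; V(3,3) = 15.706253
Backward induction: V(k, i) = exp(-r*dt) * [p * V(k+1, i) + (1-p) * V(k+1, i+1)].
  V(2,0) = exp(-r*dt) * [p*0.000000 + (1-p)*0.000000] = 0.000000
  V(2,1) = exp(-r*dt) * [p*0.000000 + (1-p)*6.996046] = 3.884220
  V(2,2) = exp(-r*dt) * [p*6.996046 + (1-p)*15.706253] = 11.774492
  V(1,0) = exp(-r*dt) * [p*0.000000 + (1-p)*3.884220] = 2.156527
  V(1,1) = exp(-r*dt) * [p*3.884220 + (1-p)*11.774492] = 8.233003
  V(0,0) = exp(-r*dt) * [p*2.156527 + (1-p)*8.233003] = 5.512482


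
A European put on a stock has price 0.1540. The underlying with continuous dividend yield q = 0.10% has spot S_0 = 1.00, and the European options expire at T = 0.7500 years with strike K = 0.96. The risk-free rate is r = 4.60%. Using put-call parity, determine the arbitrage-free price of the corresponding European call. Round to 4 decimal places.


Put-call parity: C - P = S_0 * exp(-qT) - K * exp(-rT).
S_0 * exp(-qT) = 1.0000 * 0.99925028 = 0.99925028
K * exp(-rT) = 0.9600 * 0.96608834 = 0.92744481
C = P + S*exp(-qT) - K*exp(-rT)
C = 0.1540 + 0.99925028 - 0.92744481 = 0.2258

Answer: Call price = 0.2258


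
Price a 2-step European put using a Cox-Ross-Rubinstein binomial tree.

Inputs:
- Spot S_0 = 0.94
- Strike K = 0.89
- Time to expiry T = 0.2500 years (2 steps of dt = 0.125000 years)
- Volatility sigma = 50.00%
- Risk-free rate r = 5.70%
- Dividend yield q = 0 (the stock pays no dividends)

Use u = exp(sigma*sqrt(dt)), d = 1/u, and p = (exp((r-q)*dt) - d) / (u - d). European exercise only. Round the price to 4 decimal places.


dt = T/N = 0.125000
u = exp(sigma*sqrt(dt)) = 1.193365; d = 1/u = 0.837967
p = (exp((r-q)*dt) - d) / (u - d) = 0.476040
Discount per step: exp(-r*dt) = 0.992900
Stock lattice S(k, i) with i counting down-moves:
  k=0: S(0,0) = 0.9400
  k=1: S(1,0) = 1.1218; S(1,1) = 0.7877
  k=2: S(2,0) = 1.3387; S(2,1) = 0.9400; S(2,2) = 0.6601
Terminal payoffs V(N, i) = max(K - S_T, 0):
  V(2,0) = 0.000000; V(2,1) = 0.000000; V(2,2) = 0.229943
Backward induction: V(k, i) = exp(-r*dt) * [p * V(k+1, i) + (1-p) * V(k+1, i+1)].
  V(1,0) = exp(-r*dt) * [p*0.000000 + (1-p)*0.000000] = 0.000000
  V(1,1) = exp(-r*dt) * [p*0.000000 + (1-p)*0.229943] = 0.119625
  V(0,0) = exp(-r*dt) * [p*0.000000 + (1-p)*0.119625] = 0.062234

Answer: Price = V(0,0) = 0.0622


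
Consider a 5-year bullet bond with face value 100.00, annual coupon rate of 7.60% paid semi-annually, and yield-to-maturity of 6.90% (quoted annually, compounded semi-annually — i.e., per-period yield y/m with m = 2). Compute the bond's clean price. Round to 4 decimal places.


Coupon per period c = face * coupon_rate / m = 3.800000
Periods per year m = 2; per-period yield y/m = 0.034500
Number of cashflows N = 10
Cashflows (t years, CF_t, discount factor 1/(1+y/m)^(m*t), PV):
  t = 0.5000: CF_t = 3.800000, DF = 0.966651, PV = 3.673272
  t = 1.0000: CF_t = 3.800000, DF = 0.934413, PV = 3.550771
  t = 1.5000: CF_t = 3.800000, DF = 0.903251, PV = 3.432354
  t = 2.0000: CF_t = 3.800000, DF = 0.873128, PV = 3.317887
  t = 2.5000: CF_t = 3.800000, DF = 0.844010, PV = 3.207238
  t = 3.0000: CF_t = 3.800000, DF = 0.815863, PV = 3.100278
  t = 3.5000: CF_t = 3.800000, DF = 0.788654, PV = 2.996885
  t = 4.0000: CF_t = 3.800000, DF = 0.762353, PV = 2.896941
  t = 4.5000: CF_t = 3.800000, DF = 0.736929, PV = 2.800330
  t = 5.0000: CF_t = 103.800000, DF = 0.712353, PV = 73.942206
Price P = sum_t PV_t = 102.918161

Answer: Price = 102.9182


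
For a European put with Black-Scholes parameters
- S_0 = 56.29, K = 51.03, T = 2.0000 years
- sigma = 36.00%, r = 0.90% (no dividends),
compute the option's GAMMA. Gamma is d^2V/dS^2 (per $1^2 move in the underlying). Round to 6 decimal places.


Answer: Gamma = 0.012390

Derivation:
d1 = 0.4826066722; d2 = -0.0265102103
phi(d1) = 0.3550867571; exp(-qT) = 1.0000000000; exp(-rT) = 0.9821610324
Gamma = exp(-qT) * phi(d1) / (S * sigma * sqrt(T)) = 1.0000000000 * 0.3550867571 / (56.2900 * 0.3600 * 1.4142135624) = 0.012390


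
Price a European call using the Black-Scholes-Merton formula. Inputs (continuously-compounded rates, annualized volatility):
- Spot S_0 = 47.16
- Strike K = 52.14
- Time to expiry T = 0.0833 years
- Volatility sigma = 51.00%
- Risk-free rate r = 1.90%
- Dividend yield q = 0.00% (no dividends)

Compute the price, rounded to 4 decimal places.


Answer: Price = 1.0921

Derivation:
d1 = (ln(S/K) + (r - q + 0.5*sigma^2) * T) / (sigma * sqrt(T)) = -0.59764629
d2 = d1 - sigma * sqrt(T) = -0.74484116
exp(-rT) = 0.99841855; exp(-qT) = 1.00000000
C = S_0 * exp(-qT) * N(d1) - K * exp(-rT) * N(d2)
N(d1) = 0.27503799; N(d2) = 0.22818388
C = 47.1600 * 1.00000000 * 0.27503799 - 52.1400 * 0.99841855 * 0.22818388 = 1.0921


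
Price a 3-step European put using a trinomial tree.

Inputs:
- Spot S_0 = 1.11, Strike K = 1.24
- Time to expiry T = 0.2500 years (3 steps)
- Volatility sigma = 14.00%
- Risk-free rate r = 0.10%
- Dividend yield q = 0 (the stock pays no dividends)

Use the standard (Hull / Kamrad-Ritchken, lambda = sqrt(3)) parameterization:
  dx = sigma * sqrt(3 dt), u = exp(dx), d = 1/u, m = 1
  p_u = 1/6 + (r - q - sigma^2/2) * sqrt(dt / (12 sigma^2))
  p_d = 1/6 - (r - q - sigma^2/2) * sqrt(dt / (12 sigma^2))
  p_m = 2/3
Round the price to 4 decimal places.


Answer: Price = V(0,0) = 0.1322

Derivation:
dt = T/N = 0.083333; dx = sigma*sqrt(3*dt) = 0.070000
u = exp(dx) = 1.072508; d = 1/u = 0.932394
p_u = 0.161429, p_m = 0.666667, p_d = 0.171905
Discount per step: exp(-r*dt) = 0.999917
Stock lattice S(k, j) with j the centered position index:
  k=0: S(0,+0) = 1.1100
  k=1: S(1,-1) = 1.0350; S(1,+0) = 1.1100; S(1,+1) = 1.1905
  k=2: S(2,-2) = 0.9650; S(2,-1) = 1.0350; S(2,+0) = 1.1100; S(2,+1) = 1.1905; S(2,+2) = 1.2768
  k=3: S(3,-3) = 0.8997; S(3,-2) = 0.9650; S(3,-1) = 1.0350; S(3,+0) = 1.1100; S(3,+1) = 1.1905; S(3,+2) = 1.2768; S(3,+3) = 1.3694
Terminal payoffs V(N, j) = max(K - S_T, 0):
  V(3,-3) = 0.340251; V(3,-2) = 0.275012; V(3,-1) = 0.205043; V(3,+0) = 0.130000; V(3,+1) = 0.049516; V(3,+2) = 0.000000; V(3,+3) = 0.000000
Backward induction: V(k, j) = exp(-r*dt) * [p_u * V(k+1, j+1) + p_m * V(k+1, j) + p_d * V(k+1, j-1)]
  V(2,-2) = exp(-r*dt) * [p_u*0.205043 + p_m*0.275012 + p_d*0.340251] = 0.274909
  V(2,-1) = exp(-r*dt) * [p_u*0.130000 + p_m*0.205043 + p_d*0.275012] = 0.204940
  V(2,+0) = exp(-r*dt) * [p_u*0.049516 + p_m*0.130000 + p_d*0.205043] = 0.129897
  V(2,+1) = exp(-r*dt) * [p_u*0.000000 + p_m*0.049516 + p_d*0.130000] = 0.055354
  V(2,+2) = exp(-r*dt) * [p_u*0.000000 + p_m*0.000000 + p_d*0.049516] = 0.008511
  V(1,-1) = exp(-r*dt) * [p_u*0.129897 + p_m*0.204940 + p_d*0.274909] = 0.204837
  V(1,+0) = exp(-r*dt) * [p_u*0.055354 + p_m*0.129897 + p_d*0.204940] = 0.130753
  V(1,+1) = exp(-r*dt) * [p_u*0.008511 + p_m*0.055354 + p_d*0.129897] = 0.060601
  V(0,+0) = exp(-r*dt) * [p_u*0.060601 + p_m*0.130753 + p_d*0.204837] = 0.132153


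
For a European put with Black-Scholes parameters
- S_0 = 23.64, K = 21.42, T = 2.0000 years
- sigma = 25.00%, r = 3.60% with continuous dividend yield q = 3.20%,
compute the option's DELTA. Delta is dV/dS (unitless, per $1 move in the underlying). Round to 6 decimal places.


Answer: Delta = -0.296604

Derivation:
d1 = 0.4783298139; d2 = 0.1247764233
phi(d1) = 0.3558171731; exp(-qT) = 0.9380049995; exp(-rT) = 0.9305308958
N(-d1) = 0.3162077398
Delta = -exp(-qT) * N(-d1) = -0.9380049995 * 0.3162077398 = -0.296604


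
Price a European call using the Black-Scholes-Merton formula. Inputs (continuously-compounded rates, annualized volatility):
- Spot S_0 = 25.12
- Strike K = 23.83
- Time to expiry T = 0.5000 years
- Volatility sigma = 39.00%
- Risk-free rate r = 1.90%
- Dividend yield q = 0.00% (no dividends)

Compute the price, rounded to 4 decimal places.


Answer: Price = 3.4967

Derivation:
d1 = (ln(S/K) + (r - q + 0.5*sigma^2) * T) / (sigma * sqrt(T)) = 0.36350384
d2 = d1 - sigma * sqrt(T) = 0.08773219
exp(-rT) = 0.99054498; exp(-qT) = 1.00000000
C = S_0 * exp(-qT) * N(d1) - K * exp(-rT) * N(d2)
N(d1) = 0.64188573; N(d2) = 0.53495523
C = 25.1200 * 1.00000000 * 0.64188573 - 23.8300 * 0.99054498 * 0.53495523 = 3.4967


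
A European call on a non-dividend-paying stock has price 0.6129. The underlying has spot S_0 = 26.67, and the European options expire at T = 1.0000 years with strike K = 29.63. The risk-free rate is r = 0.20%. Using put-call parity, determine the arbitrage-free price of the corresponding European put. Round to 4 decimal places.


Put-call parity: C - P = S_0 * exp(-qT) - K * exp(-rT).
S_0 * exp(-qT) = 26.6700 * 1.00000000 = 26.67000000
K * exp(-rT) = 29.6300 * 0.99800200 = 29.57079922
P = C - S*exp(-qT) + K*exp(-rT)
P = 0.6129 - 26.67000000 + 29.57079922 = 3.5137

Answer: Put price = 3.5137


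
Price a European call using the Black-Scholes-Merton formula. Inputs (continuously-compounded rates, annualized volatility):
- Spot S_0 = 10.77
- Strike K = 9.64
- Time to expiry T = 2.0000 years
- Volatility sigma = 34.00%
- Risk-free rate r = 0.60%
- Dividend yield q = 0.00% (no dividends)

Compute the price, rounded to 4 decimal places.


d1 = (ln(S/K) + (r - q + 0.5*sigma^2) * T) / (sigma * sqrt(T)) = 0.49589686
d2 = d1 - sigma * sqrt(T) = 0.01506425
exp(-rT) = 0.98807171; exp(-qT) = 1.00000000
C = S_0 * exp(-qT) * N(d1) - K * exp(-rT) * N(d2)
N(d1) = 0.69001641; N(d2) = 0.50600954
C = 10.7700 * 1.00000000 * 0.69001641 - 9.6400 * 0.98807171 * 0.50600954 = 2.6117

Answer: Price = 2.6117


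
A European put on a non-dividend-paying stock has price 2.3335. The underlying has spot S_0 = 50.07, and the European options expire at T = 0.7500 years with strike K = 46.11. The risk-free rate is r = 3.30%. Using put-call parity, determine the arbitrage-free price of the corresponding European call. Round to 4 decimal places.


Put-call parity: C - P = S_0 * exp(-qT) - K * exp(-rT).
S_0 * exp(-qT) = 50.0700 * 1.00000000 = 50.07000000
K * exp(-rT) = 46.1100 * 0.97555377 = 44.98278433
C = P + S*exp(-qT) - K*exp(-rT)
C = 2.3335 + 50.07000000 - 44.98278433 = 7.4207

Answer: Call price = 7.4207


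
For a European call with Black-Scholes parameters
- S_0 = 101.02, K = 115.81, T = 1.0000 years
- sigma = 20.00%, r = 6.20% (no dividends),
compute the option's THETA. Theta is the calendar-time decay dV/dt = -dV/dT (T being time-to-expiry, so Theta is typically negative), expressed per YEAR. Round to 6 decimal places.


Answer: Theta = -6.028900

Derivation:
d1 = -0.2731620008; d2 = -0.4731620008
phi(d1) = 0.3843324781; exp(-qT) = 1.0000000000; exp(-rT) = 0.9398828868
Theta = -S*exp(-qT)*phi(d1)*sigma/(2*sqrt(T)) - r*K*exp(-rT)*N(d2) + q*S*exp(-qT)*N(d1)
N(d1) = 0.3923643442; N(d2) = 0.3180488028; sqrt(T) = 1.0000000000
Term 1 = -101.0200 * 1.0000000000 * 0.3843324781 * 0.2000 / (2 * 1.0000000000) = -3.8825266938
Term 2 = -0.0620 * 115.8100 * 0.9398828868 * 0.3180488028 = -2.1463733056
Term 3 = 0 (no dividend yield, q = 0)
Theta = -3.8825266938 + (-2.1463733056) + (0.0000000000) = -6.028900


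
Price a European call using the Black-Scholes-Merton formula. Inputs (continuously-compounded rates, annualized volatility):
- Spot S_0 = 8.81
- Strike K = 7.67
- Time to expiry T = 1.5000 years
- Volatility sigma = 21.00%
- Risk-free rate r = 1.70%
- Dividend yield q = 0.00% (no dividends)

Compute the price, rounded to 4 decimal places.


Answer: Price = 1.6625

Derivation:
d1 = (ln(S/K) + (r - q + 0.5*sigma^2) * T) / (sigma * sqrt(T)) = 0.76651853
d2 = d1 - sigma * sqrt(T) = 0.50932211
exp(-rT) = 0.97482238; exp(-qT) = 1.00000000
C = S_0 * exp(-qT) * N(d1) - K * exp(-rT) * N(d2)
N(d1) = 0.77831609; N(d2) = 0.69473677
C = 8.8100 * 1.00000000 * 0.77831609 - 7.6700 * 0.97482238 * 0.69473677 = 1.6625


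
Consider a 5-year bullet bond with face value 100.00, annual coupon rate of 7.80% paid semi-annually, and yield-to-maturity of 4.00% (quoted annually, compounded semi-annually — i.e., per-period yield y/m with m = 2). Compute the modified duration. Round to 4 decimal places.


Coupon per period c = face * coupon_rate / m = 3.900000
Periods per year m = 2; per-period yield y/m = 0.020000
Number of cashflows N = 10
Cashflows (t years, CF_t, discount factor 1/(1+y/m)^(m*t), PV):
  t = 0.5000: CF_t = 3.900000, DF = 0.980392, PV = 3.823529
  t = 1.0000: CF_t = 3.900000, DF = 0.961169, PV = 3.748558
  t = 1.5000: CF_t = 3.900000, DF = 0.942322, PV = 3.675057
  t = 2.0000: CF_t = 3.900000, DF = 0.923845, PV = 3.602997
  t = 2.5000: CF_t = 3.900000, DF = 0.905731, PV = 3.532350
  t = 3.0000: CF_t = 3.900000, DF = 0.887971, PV = 3.463088
  t = 3.5000: CF_t = 3.900000, DF = 0.870560, PV = 3.395185
  t = 4.0000: CF_t = 3.900000, DF = 0.853490, PV = 3.328612
  t = 4.5000: CF_t = 3.900000, DF = 0.836755, PV = 3.263346
  t = 5.0000: CF_t = 103.900000, DF = 0.820348, PV = 85.234188
Price P = sum_t PV_t = 117.066912
First compute Macaulay numerator sum_t t * PV_t:
  t * PV_t at t = 0.5000: 1.911765
  t * PV_t at t = 1.0000: 3.748558
  t * PV_t at t = 1.5000: 5.512586
  t * PV_t at t = 2.0000: 7.205994
  t * PV_t at t = 2.5000: 8.830875
  t * PV_t at t = 3.0000: 10.389265
  t * PV_t at t = 3.5000: 11.883146
  t * PV_t at t = 4.0000: 13.314450
  t * PV_t at t = 4.5000: 14.685055
  t * PV_t at t = 5.0000: 426.170942
Macaulay duration D = 503.652636 / 117.066912 = 4.302263
Modified duration = D / (1 + y/m) = 4.302263 / (1 + 0.020000) = 4.217905

Answer: Modified duration = 4.2179


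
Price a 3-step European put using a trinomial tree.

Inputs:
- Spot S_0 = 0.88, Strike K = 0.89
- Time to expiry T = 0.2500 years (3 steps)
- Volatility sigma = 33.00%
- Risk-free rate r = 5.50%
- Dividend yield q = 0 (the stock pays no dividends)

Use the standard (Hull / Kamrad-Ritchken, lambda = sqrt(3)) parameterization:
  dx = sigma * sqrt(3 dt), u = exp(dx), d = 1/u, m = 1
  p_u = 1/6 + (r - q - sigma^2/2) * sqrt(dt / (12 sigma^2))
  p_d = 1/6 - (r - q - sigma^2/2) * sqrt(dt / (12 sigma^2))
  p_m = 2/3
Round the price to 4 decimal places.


Answer: Price = V(0,0) = 0.0532

Derivation:
dt = T/N = 0.083333; dx = sigma*sqrt(3*dt) = 0.165000
u = exp(dx) = 1.179393; d = 1/u = 0.847894
p_u = 0.166806, p_m = 0.666667, p_d = 0.166528
Discount per step: exp(-r*dt) = 0.995427
Stock lattice S(k, j) with j the centered position index:
  k=0: S(0,+0) = 0.8800
  k=1: S(1,-1) = 0.7461; S(1,+0) = 0.8800; S(1,+1) = 1.0379
  k=2: S(2,-2) = 0.6327; S(2,-1) = 0.7461; S(2,+0) = 0.8800; S(2,+1) = 1.0379; S(2,+2) = 1.2241
  k=3: S(3,-3) = 0.5364; S(3,-2) = 0.6327; S(3,-1) = 0.7461; S(3,+0) = 0.8800; S(3,+1) = 1.0379; S(3,+2) = 1.2241; S(3,+3) = 1.4436
Terminal payoffs V(N, j) = max(K - S_T, 0):
  V(3,-3) = 0.353578; V(3,-2) = 0.257347; V(3,-1) = 0.143854; V(3,+0) = 0.010000; V(3,+1) = 0.000000; V(3,+2) = 0.000000; V(3,+3) = 0.000000
Backward induction: V(k, j) = exp(-r*dt) * [p_u * V(k+1, j+1) + p_m * V(k+1, j) + p_d * V(k+1, j-1)]
  V(2,-2) = exp(-r*dt) * [p_u*0.143854 + p_m*0.257347 + p_d*0.353578] = 0.253277
  V(2,-1) = exp(-r*dt) * [p_u*0.010000 + p_m*0.143854 + p_d*0.257347] = 0.139784
  V(2,+0) = exp(-r*dt) * [p_u*0.000000 + p_m*0.010000 + p_d*0.143854] = 0.030482
  V(2,+1) = exp(-r*dt) * [p_u*0.000000 + p_m*0.000000 + p_d*0.010000] = 0.001658
  V(2,+2) = exp(-r*dt) * [p_u*0.000000 + p_m*0.000000 + p_d*0.000000] = 0.000000
  V(1,-1) = exp(-r*dt) * [p_u*0.030482 + p_m*0.139784 + p_d*0.253277] = 0.139809
  V(1,+0) = exp(-r*dt) * [p_u*0.001658 + p_m*0.030482 + p_d*0.139784] = 0.043675
  V(1,+1) = exp(-r*dt) * [p_u*0.000000 + p_m*0.001658 + p_d*0.030482] = 0.006153
  V(0,+0) = exp(-r*dt) * [p_u*0.006153 + p_m*0.043675 + p_d*0.139809] = 0.053181


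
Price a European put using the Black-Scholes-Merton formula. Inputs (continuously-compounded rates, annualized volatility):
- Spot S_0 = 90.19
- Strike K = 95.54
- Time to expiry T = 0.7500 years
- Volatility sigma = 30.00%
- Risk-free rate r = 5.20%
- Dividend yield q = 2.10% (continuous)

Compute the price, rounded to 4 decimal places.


Answer: Price = 10.9703

Derivation:
d1 = (ln(S/K) + (r - q + 0.5*sigma^2) * T) / (sigma * sqrt(T)) = -0.00241121
d2 = d1 - sigma * sqrt(T) = -0.26221884
exp(-rT) = 0.96175071; exp(-qT) = 0.98437338
P = K * exp(-rT) * N(-d2) - S_0 * exp(-qT) * N(-d1)
N(-d1) = 0.50096193; N(-d2) = 0.60342363
P = 95.5400 * 0.96175071 * 0.60342363 - 90.1900 * 0.98437338 * 0.50096193 = 10.9703


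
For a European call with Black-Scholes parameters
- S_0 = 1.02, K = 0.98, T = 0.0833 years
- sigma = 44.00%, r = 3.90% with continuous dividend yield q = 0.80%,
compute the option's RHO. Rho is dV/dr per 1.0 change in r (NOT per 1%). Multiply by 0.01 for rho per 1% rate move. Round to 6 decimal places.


Answer: Rho = 0.049402

Derivation:
d1 = 0.3988535727; d2 = 0.2718619195
phi(d1) = 0.3684388149; exp(-qT) = 0.9993338220; exp(-rT) = 0.9967565713
N(d2) = 0.6071359037
Rho = K*T*exp(-rT)*N(d2) = 0.9800 * 0.0833 * 0.9967565713 * 0.6071359037 = 0.049402


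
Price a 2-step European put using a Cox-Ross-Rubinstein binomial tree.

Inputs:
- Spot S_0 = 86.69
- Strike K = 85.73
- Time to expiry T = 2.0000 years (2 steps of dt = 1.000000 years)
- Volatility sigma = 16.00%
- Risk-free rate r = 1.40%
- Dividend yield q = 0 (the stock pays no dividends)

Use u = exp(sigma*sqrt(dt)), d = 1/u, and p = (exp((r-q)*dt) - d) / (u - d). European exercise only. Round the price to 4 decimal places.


Answer: Price = V(0,0) = 5.4505

Derivation:
dt = T/N = 1.000000
u = exp(sigma*sqrt(dt)) = 1.173511; d = 1/u = 0.852144
p = (exp((r-q)*dt) - d) / (u - d) = 0.503955
Discount per step: exp(-r*dt) = 0.986098
Stock lattice S(k, i) with i counting down-moves:
  k=0: S(0,0) = 86.6900
  k=1: S(1,0) = 101.7317; S(1,1) = 73.8723
  k=2: S(2,0) = 119.3832; S(2,1) = 86.6900; S(2,2) = 62.9499
Terminal payoffs V(N, i) = max(K - S_T, 0):
  V(2,0) = 0.000000; V(2,1) = 0.000000; V(2,2) = 22.780140
Backward induction: V(k, i) = exp(-r*dt) * [p * V(k+1, i) + (1-p) * V(k+1, i+1)].
  V(1,0) = exp(-r*dt) * [p*0.000000 + (1-p)*0.000000] = 0.000000
  V(1,1) = exp(-r*dt) * [p*0.000000 + (1-p)*22.780140] = 11.142869
  V(0,0) = exp(-r*dt) * [p*0.000000 + (1-p)*11.142869] = 5.450516


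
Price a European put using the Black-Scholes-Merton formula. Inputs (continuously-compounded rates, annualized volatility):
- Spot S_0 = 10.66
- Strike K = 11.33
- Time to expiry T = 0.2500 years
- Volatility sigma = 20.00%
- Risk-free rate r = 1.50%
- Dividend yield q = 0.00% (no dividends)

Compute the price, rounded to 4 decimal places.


d1 = (ln(S/K) + (r - q + 0.5*sigma^2) * T) / (sigma * sqrt(T)) = -0.52205656
d2 = d1 - sigma * sqrt(T) = -0.62205656
exp(-rT) = 0.99625702; exp(-qT) = 1.00000000
P = K * exp(-rT) * N(-d2) - S_0 * exp(-qT) * N(-d1)
N(-d1) = 0.69918453; N(-d2) = 0.73304766
P = 11.3300 * 0.99625702 * 0.73304766 - 10.6600 * 1.00000000 * 0.69918453 = 0.8210

Answer: Price = 0.8210


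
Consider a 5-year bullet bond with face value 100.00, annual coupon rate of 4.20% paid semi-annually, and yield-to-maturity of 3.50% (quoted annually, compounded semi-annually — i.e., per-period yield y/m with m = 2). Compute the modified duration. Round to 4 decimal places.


Coupon per period c = face * coupon_rate / m = 2.100000
Periods per year m = 2; per-period yield y/m = 0.017500
Number of cashflows N = 10
Cashflows (t years, CF_t, discount factor 1/(1+y/m)^(m*t), PV):
  t = 0.5000: CF_t = 2.100000, DF = 0.982801, PV = 2.063882
  t = 1.0000: CF_t = 2.100000, DF = 0.965898, PV = 2.028385
  t = 1.5000: CF_t = 2.100000, DF = 0.949285, PV = 1.993499
  t = 2.0000: CF_t = 2.100000, DF = 0.932959, PV = 1.959213
  t = 2.5000: CF_t = 2.100000, DF = 0.916913, PV = 1.925516
  t = 3.0000: CF_t = 2.100000, DF = 0.901143, PV = 1.892399
  t = 3.5000: CF_t = 2.100000, DF = 0.885644, PV = 1.859852
  t = 4.0000: CF_t = 2.100000, DF = 0.870412, PV = 1.827864
  t = 4.5000: CF_t = 2.100000, DF = 0.855441, PV = 1.796427
  t = 5.0000: CF_t = 102.100000, DF = 0.840729, PV = 85.838390
Price P = sum_t PV_t = 103.185428
First compute Macaulay numerator sum_t t * PV_t:
  t * PV_t at t = 0.5000: 1.031941
  t * PV_t at t = 1.0000: 2.028385
  t * PV_t at t = 1.5000: 2.990249
  t * PV_t at t = 2.0000: 3.918426
  t * PV_t at t = 2.5000: 4.813791
  t * PV_t at t = 3.0000: 5.677198
  t * PV_t at t = 3.5000: 6.509482
  t * PV_t at t = 4.0000: 7.311457
  t * PV_t at t = 4.5000: 8.083921
  t * PV_t at t = 5.0000: 429.191950
Macaulay duration D = 471.556799 / 103.185428 = 4.569994
Modified duration = D / (1 + y/m) = 4.569994 / (1 + 0.017500) = 4.491395

Answer: Modified duration = 4.4914


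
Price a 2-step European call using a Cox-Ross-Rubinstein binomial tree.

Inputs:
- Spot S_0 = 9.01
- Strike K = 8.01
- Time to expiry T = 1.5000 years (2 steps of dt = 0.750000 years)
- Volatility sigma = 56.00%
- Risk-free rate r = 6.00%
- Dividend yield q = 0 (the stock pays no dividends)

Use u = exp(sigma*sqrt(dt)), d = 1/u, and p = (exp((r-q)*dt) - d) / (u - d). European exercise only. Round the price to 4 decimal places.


Answer: Price = V(0,0) = 3.0694

Derivation:
dt = T/N = 0.750000
u = exp(sigma*sqrt(dt)) = 1.624133; d = 1/u = 0.615713
p = (exp((r-q)*dt) - d) / (u - d) = 0.426722
Discount per step: exp(-r*dt) = 0.955997
Stock lattice S(k, i) with i counting down-moves:
  k=0: S(0,0) = 9.0100
  k=1: S(1,0) = 14.6334; S(1,1) = 5.5476
  k=2: S(2,0) = 23.7667; S(2,1) = 9.0100; S(2,2) = 3.4157
Terminal payoffs V(N, i) = max(S_T - K, 0):
  V(2,0) = 15.756654; V(2,1) = 1.000000; V(2,2) = 0.000000
Backward induction: V(k, i) = exp(-r*dt) * [p * V(k+1, i) + (1-p) * V(k+1, i+1)].
  V(1,0) = exp(-r*dt) * [p*15.756654 + (1-p)*1.000000] = 6.975900
  V(1,1) = exp(-r*dt) * [p*1.000000 + (1-p)*0.000000] = 0.407945
  V(0,0) = exp(-r*dt) * [p*6.975900 + (1-p)*0.407945] = 3.069358


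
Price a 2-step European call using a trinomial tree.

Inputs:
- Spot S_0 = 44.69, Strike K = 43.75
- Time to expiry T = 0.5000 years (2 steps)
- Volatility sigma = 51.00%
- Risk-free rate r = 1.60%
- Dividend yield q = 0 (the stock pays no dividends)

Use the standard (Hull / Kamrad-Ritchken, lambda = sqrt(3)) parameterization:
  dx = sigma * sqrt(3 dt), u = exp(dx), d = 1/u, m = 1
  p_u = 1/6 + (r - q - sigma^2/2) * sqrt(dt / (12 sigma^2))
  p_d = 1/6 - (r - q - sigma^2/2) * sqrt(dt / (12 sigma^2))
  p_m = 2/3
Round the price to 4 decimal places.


Answer: Price = V(0,0) = 6.1957

Derivation:
dt = T/N = 0.250000; dx = sigma*sqrt(3*dt) = 0.441673
u = exp(dx) = 1.555307; d = 1/u = 0.642960
p_u = 0.134389, p_m = 0.666667, p_d = 0.198945
Discount per step: exp(-r*dt) = 0.996008
Stock lattice S(k, j) with j the centered position index:
  k=0: S(0,+0) = 44.6900
  k=1: S(1,-1) = 28.7339; S(1,+0) = 44.6900; S(1,+1) = 69.5067
  k=2: S(2,-2) = 18.4747; S(2,-1) = 28.7339; S(2,+0) = 44.6900; S(2,+1) = 69.5067; S(2,+2) = 108.1042
Terminal payoffs V(N, j) = max(S_T - K, 0):
  V(2,-2) = 0.000000; V(2,-1) = 0.000000; V(2,+0) = 0.940000; V(2,+1) = 25.756670; V(2,+2) = 64.354211
Backward induction: V(k, j) = exp(-r*dt) * [p_u * V(k+1, j+1) + p_m * V(k+1, j) + p_d * V(k+1, j-1)]
  V(1,-1) = exp(-r*dt) * [p_u*0.940000 + p_m*0.000000 + p_d*0.000000] = 0.125821
  V(1,+0) = exp(-r*dt) * [p_u*25.756670 + p_m*0.940000 + p_d*0.000000] = 4.071756
  V(1,+1) = exp(-r*dt) * [p_u*64.354211 + p_m*25.756670 + p_d*0.940000] = 25.902789
  V(0,+0) = exp(-r*dt) * [p_u*25.902789 + p_m*4.071756 + p_d*0.125821] = 6.195748


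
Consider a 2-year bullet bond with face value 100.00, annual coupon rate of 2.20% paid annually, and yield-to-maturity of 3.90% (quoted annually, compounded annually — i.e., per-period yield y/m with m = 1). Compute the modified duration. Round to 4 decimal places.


Coupon per period c = face * coupon_rate / m = 2.200000
Periods per year m = 1; per-period yield y/m = 0.039000
Number of cashflows N = 2
Cashflows (t years, CF_t, discount factor 1/(1+y/m)^(m*t), PV):
  t = 1.0000: CF_t = 2.200000, DF = 0.962464, PV = 2.117421
  t = 2.0000: CF_t = 102.200000, DF = 0.926337, PV = 94.671618
Price P = sum_t PV_t = 96.789039
First compute Macaulay numerator sum_t t * PV_t:
  t * PV_t at t = 1.0000: 2.117421
  t * PV_t at t = 2.0000: 189.343236
Macaulay duration D = 191.460657 / 96.789039 = 1.978123
Modified duration = D / (1 + y/m) = 1.978123 / (1 + 0.039000) = 1.903872

Answer: Modified duration = 1.9039


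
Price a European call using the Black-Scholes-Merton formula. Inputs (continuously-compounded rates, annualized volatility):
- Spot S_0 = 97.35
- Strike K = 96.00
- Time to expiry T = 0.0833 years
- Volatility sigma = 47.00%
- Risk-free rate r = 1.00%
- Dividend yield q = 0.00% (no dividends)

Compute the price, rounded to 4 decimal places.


d1 = (ln(S/K) + (r - q + 0.5*sigma^2) * T) / (sigma * sqrt(T)) = 0.17691113
d2 = d1 - sigma * sqrt(T) = 0.04126095
exp(-rT) = 0.99916735; exp(-qT) = 1.00000000
C = S_0 * exp(-qT) * N(d1) - K * exp(-rT) * N(d2)
N(d1) = 0.57021090; N(d2) = 0.51645607
C = 97.3500 * 1.00000000 * 0.57021090 - 96.0000 * 0.99916735 * 0.51645607 = 5.9715

Answer: Price = 5.9715


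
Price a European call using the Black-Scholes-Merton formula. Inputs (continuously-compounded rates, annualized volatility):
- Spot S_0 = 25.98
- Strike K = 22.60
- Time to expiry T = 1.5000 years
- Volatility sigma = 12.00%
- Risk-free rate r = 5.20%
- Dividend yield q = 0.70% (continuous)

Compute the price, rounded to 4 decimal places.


d1 = (ln(S/K) + (r - q + 0.5*sigma^2) * T) / (sigma * sqrt(T)) = 1.48110510
d2 = d1 - sigma * sqrt(T) = 1.33413572
exp(-rT) = 0.92496443; exp(-qT) = 0.98955493
C = S_0 * exp(-qT) * N(d1) - K * exp(-rT) * N(d2)
N(d1) = 0.93071072; N(d2) = 0.90892031
C = 25.9800 * 0.98955493 * 0.93071072 - 22.6000 * 0.92496443 * 0.90892031 = 4.9271

Answer: Price = 4.9271
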